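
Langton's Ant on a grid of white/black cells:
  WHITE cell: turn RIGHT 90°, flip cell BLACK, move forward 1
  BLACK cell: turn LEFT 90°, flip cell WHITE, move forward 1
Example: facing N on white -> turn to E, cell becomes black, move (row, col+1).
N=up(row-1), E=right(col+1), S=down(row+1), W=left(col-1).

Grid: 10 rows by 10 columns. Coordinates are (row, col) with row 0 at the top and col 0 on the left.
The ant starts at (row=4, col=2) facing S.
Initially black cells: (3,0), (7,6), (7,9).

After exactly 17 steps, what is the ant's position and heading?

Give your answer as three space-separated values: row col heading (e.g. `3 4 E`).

Step 1: on WHITE (4,2): turn R to W, flip to black, move to (4,1). |black|=4
Step 2: on WHITE (4,1): turn R to N, flip to black, move to (3,1). |black|=5
Step 3: on WHITE (3,1): turn R to E, flip to black, move to (3,2). |black|=6
Step 4: on WHITE (3,2): turn R to S, flip to black, move to (4,2). |black|=7
Step 5: on BLACK (4,2): turn L to E, flip to white, move to (4,3). |black|=6
Step 6: on WHITE (4,3): turn R to S, flip to black, move to (5,3). |black|=7
Step 7: on WHITE (5,3): turn R to W, flip to black, move to (5,2). |black|=8
Step 8: on WHITE (5,2): turn R to N, flip to black, move to (4,2). |black|=9
Step 9: on WHITE (4,2): turn R to E, flip to black, move to (4,3). |black|=10
Step 10: on BLACK (4,3): turn L to N, flip to white, move to (3,3). |black|=9
Step 11: on WHITE (3,3): turn R to E, flip to black, move to (3,4). |black|=10
Step 12: on WHITE (3,4): turn R to S, flip to black, move to (4,4). |black|=11
Step 13: on WHITE (4,4): turn R to W, flip to black, move to (4,3). |black|=12
Step 14: on WHITE (4,3): turn R to N, flip to black, move to (3,3). |black|=13
Step 15: on BLACK (3,3): turn L to W, flip to white, move to (3,2). |black|=12
Step 16: on BLACK (3,2): turn L to S, flip to white, move to (4,2). |black|=11
Step 17: on BLACK (4,2): turn L to E, flip to white, move to (4,3). |black|=10

Answer: 4 3 E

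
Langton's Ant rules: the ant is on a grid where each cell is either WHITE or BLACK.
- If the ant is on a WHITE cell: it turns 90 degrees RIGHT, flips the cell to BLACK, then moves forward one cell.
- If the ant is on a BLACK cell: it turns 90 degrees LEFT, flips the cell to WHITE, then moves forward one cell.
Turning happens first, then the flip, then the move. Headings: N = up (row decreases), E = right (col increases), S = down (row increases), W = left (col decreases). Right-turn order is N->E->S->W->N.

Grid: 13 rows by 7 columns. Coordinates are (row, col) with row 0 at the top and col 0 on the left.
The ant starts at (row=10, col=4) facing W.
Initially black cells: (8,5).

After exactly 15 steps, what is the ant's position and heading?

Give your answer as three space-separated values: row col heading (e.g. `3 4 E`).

Step 1: on WHITE (10,4): turn R to N, flip to black, move to (9,4). |black|=2
Step 2: on WHITE (9,4): turn R to E, flip to black, move to (9,5). |black|=3
Step 3: on WHITE (9,5): turn R to S, flip to black, move to (10,5). |black|=4
Step 4: on WHITE (10,5): turn R to W, flip to black, move to (10,4). |black|=5
Step 5: on BLACK (10,4): turn L to S, flip to white, move to (11,4). |black|=4
Step 6: on WHITE (11,4): turn R to W, flip to black, move to (11,3). |black|=5
Step 7: on WHITE (11,3): turn R to N, flip to black, move to (10,3). |black|=6
Step 8: on WHITE (10,3): turn R to E, flip to black, move to (10,4). |black|=7
Step 9: on WHITE (10,4): turn R to S, flip to black, move to (11,4). |black|=8
Step 10: on BLACK (11,4): turn L to E, flip to white, move to (11,5). |black|=7
Step 11: on WHITE (11,5): turn R to S, flip to black, move to (12,5). |black|=8
Step 12: on WHITE (12,5): turn R to W, flip to black, move to (12,4). |black|=9
Step 13: on WHITE (12,4): turn R to N, flip to black, move to (11,4). |black|=10
Step 14: on WHITE (11,4): turn R to E, flip to black, move to (11,5). |black|=11
Step 15: on BLACK (11,5): turn L to N, flip to white, move to (10,5). |black|=10

Answer: 10 5 N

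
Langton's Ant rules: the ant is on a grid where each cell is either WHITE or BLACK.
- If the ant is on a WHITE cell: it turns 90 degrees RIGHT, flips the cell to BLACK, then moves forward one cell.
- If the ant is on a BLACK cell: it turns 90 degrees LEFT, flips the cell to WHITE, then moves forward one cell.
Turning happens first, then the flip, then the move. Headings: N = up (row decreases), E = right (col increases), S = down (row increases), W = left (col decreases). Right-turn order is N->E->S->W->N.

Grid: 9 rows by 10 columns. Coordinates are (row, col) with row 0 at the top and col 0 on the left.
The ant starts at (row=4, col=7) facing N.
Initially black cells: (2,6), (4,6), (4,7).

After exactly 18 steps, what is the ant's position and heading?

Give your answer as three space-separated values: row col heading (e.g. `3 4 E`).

Answer: 5 6 S

Derivation:
Step 1: on BLACK (4,7): turn L to W, flip to white, move to (4,6). |black|=2
Step 2: on BLACK (4,6): turn L to S, flip to white, move to (5,6). |black|=1
Step 3: on WHITE (5,6): turn R to W, flip to black, move to (5,5). |black|=2
Step 4: on WHITE (5,5): turn R to N, flip to black, move to (4,5). |black|=3
Step 5: on WHITE (4,5): turn R to E, flip to black, move to (4,6). |black|=4
Step 6: on WHITE (4,6): turn R to S, flip to black, move to (5,6). |black|=5
Step 7: on BLACK (5,6): turn L to E, flip to white, move to (5,7). |black|=4
Step 8: on WHITE (5,7): turn R to S, flip to black, move to (6,7). |black|=5
Step 9: on WHITE (6,7): turn R to W, flip to black, move to (6,6). |black|=6
Step 10: on WHITE (6,6): turn R to N, flip to black, move to (5,6). |black|=7
Step 11: on WHITE (5,6): turn R to E, flip to black, move to (5,7). |black|=8
Step 12: on BLACK (5,7): turn L to N, flip to white, move to (4,7). |black|=7
Step 13: on WHITE (4,7): turn R to E, flip to black, move to (4,8). |black|=8
Step 14: on WHITE (4,8): turn R to S, flip to black, move to (5,8). |black|=9
Step 15: on WHITE (5,8): turn R to W, flip to black, move to (5,7). |black|=10
Step 16: on WHITE (5,7): turn R to N, flip to black, move to (4,7). |black|=11
Step 17: on BLACK (4,7): turn L to W, flip to white, move to (4,6). |black|=10
Step 18: on BLACK (4,6): turn L to S, flip to white, move to (5,6). |black|=9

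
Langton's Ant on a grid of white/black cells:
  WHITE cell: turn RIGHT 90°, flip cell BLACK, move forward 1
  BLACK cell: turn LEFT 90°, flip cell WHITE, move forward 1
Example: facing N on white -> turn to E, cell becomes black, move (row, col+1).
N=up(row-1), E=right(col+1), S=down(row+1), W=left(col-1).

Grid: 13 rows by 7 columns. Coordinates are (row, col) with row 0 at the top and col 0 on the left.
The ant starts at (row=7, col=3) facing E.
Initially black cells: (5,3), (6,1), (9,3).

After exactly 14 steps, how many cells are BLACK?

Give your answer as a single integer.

Step 1: on WHITE (7,3): turn R to S, flip to black, move to (8,3). |black|=4
Step 2: on WHITE (8,3): turn R to W, flip to black, move to (8,2). |black|=5
Step 3: on WHITE (8,2): turn R to N, flip to black, move to (7,2). |black|=6
Step 4: on WHITE (7,2): turn R to E, flip to black, move to (7,3). |black|=7
Step 5: on BLACK (7,3): turn L to N, flip to white, move to (6,3). |black|=6
Step 6: on WHITE (6,3): turn R to E, flip to black, move to (6,4). |black|=7
Step 7: on WHITE (6,4): turn R to S, flip to black, move to (7,4). |black|=8
Step 8: on WHITE (7,4): turn R to W, flip to black, move to (7,3). |black|=9
Step 9: on WHITE (7,3): turn R to N, flip to black, move to (6,3). |black|=10
Step 10: on BLACK (6,3): turn L to W, flip to white, move to (6,2). |black|=9
Step 11: on WHITE (6,2): turn R to N, flip to black, move to (5,2). |black|=10
Step 12: on WHITE (5,2): turn R to E, flip to black, move to (5,3). |black|=11
Step 13: on BLACK (5,3): turn L to N, flip to white, move to (4,3). |black|=10
Step 14: on WHITE (4,3): turn R to E, flip to black, move to (4,4). |black|=11

Answer: 11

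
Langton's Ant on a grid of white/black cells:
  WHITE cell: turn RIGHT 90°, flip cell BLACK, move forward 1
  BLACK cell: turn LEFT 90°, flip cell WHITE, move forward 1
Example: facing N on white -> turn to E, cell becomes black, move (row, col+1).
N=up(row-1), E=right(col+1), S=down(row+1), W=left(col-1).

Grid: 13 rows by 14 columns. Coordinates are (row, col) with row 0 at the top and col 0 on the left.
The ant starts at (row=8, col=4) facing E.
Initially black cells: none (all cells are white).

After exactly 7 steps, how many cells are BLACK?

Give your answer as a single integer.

Answer: 5

Derivation:
Step 1: on WHITE (8,4): turn R to S, flip to black, move to (9,4). |black|=1
Step 2: on WHITE (9,4): turn R to W, flip to black, move to (9,3). |black|=2
Step 3: on WHITE (9,3): turn R to N, flip to black, move to (8,3). |black|=3
Step 4: on WHITE (8,3): turn R to E, flip to black, move to (8,4). |black|=4
Step 5: on BLACK (8,4): turn L to N, flip to white, move to (7,4). |black|=3
Step 6: on WHITE (7,4): turn R to E, flip to black, move to (7,5). |black|=4
Step 7: on WHITE (7,5): turn R to S, flip to black, move to (8,5). |black|=5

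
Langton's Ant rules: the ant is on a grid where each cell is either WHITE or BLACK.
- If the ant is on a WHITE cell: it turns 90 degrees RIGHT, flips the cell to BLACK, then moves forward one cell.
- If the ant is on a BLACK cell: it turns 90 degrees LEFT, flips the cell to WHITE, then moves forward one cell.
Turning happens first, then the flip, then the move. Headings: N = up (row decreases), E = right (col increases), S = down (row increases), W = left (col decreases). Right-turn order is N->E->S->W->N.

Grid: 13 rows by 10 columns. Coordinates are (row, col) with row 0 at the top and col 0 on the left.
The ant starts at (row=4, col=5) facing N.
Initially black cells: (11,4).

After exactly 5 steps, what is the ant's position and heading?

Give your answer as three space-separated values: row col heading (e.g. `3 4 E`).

Answer: 4 4 W

Derivation:
Step 1: on WHITE (4,5): turn R to E, flip to black, move to (4,6). |black|=2
Step 2: on WHITE (4,6): turn R to S, flip to black, move to (5,6). |black|=3
Step 3: on WHITE (5,6): turn R to W, flip to black, move to (5,5). |black|=4
Step 4: on WHITE (5,5): turn R to N, flip to black, move to (4,5). |black|=5
Step 5: on BLACK (4,5): turn L to W, flip to white, move to (4,4). |black|=4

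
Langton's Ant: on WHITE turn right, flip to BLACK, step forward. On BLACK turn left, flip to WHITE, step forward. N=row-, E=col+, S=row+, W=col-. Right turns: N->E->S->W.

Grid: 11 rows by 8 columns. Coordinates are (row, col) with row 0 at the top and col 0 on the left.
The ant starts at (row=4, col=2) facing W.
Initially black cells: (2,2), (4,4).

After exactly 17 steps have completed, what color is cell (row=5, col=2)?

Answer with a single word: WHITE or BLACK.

Answer: BLACK

Derivation:
Step 1: on WHITE (4,2): turn R to N, flip to black, move to (3,2). |black|=3
Step 2: on WHITE (3,2): turn R to E, flip to black, move to (3,3). |black|=4
Step 3: on WHITE (3,3): turn R to S, flip to black, move to (4,3). |black|=5
Step 4: on WHITE (4,3): turn R to W, flip to black, move to (4,2). |black|=6
Step 5: on BLACK (4,2): turn L to S, flip to white, move to (5,2). |black|=5
Step 6: on WHITE (5,2): turn R to W, flip to black, move to (5,1). |black|=6
Step 7: on WHITE (5,1): turn R to N, flip to black, move to (4,1). |black|=7
Step 8: on WHITE (4,1): turn R to E, flip to black, move to (4,2). |black|=8
Step 9: on WHITE (4,2): turn R to S, flip to black, move to (5,2). |black|=9
Step 10: on BLACK (5,2): turn L to E, flip to white, move to (5,3). |black|=8
Step 11: on WHITE (5,3): turn R to S, flip to black, move to (6,3). |black|=9
Step 12: on WHITE (6,3): turn R to W, flip to black, move to (6,2). |black|=10
Step 13: on WHITE (6,2): turn R to N, flip to black, move to (5,2). |black|=11
Step 14: on WHITE (5,2): turn R to E, flip to black, move to (5,3). |black|=12
Step 15: on BLACK (5,3): turn L to N, flip to white, move to (4,3). |black|=11
Step 16: on BLACK (4,3): turn L to W, flip to white, move to (4,2). |black|=10
Step 17: on BLACK (4,2): turn L to S, flip to white, move to (5,2). |black|=9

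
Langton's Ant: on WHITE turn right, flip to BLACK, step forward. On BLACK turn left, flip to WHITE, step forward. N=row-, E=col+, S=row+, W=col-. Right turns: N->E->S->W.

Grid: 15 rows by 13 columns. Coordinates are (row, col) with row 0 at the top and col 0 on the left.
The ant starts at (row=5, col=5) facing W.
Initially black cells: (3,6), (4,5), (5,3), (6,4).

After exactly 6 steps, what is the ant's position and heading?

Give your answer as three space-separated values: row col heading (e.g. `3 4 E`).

Answer: 4 4 W

Derivation:
Step 1: on WHITE (5,5): turn R to N, flip to black, move to (4,5). |black|=5
Step 2: on BLACK (4,5): turn L to W, flip to white, move to (4,4). |black|=4
Step 3: on WHITE (4,4): turn R to N, flip to black, move to (3,4). |black|=5
Step 4: on WHITE (3,4): turn R to E, flip to black, move to (3,5). |black|=6
Step 5: on WHITE (3,5): turn R to S, flip to black, move to (4,5). |black|=7
Step 6: on WHITE (4,5): turn R to W, flip to black, move to (4,4). |black|=8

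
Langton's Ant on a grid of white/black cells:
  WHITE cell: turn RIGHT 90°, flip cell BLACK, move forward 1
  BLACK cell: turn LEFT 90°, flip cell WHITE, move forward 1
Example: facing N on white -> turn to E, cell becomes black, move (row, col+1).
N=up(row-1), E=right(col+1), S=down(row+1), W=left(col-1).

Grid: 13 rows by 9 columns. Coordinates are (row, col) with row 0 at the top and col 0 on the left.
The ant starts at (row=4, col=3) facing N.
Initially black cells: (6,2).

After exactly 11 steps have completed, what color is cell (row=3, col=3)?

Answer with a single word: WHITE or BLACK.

Step 1: on WHITE (4,3): turn R to E, flip to black, move to (4,4). |black|=2
Step 2: on WHITE (4,4): turn R to S, flip to black, move to (5,4). |black|=3
Step 3: on WHITE (5,4): turn R to W, flip to black, move to (5,3). |black|=4
Step 4: on WHITE (5,3): turn R to N, flip to black, move to (4,3). |black|=5
Step 5: on BLACK (4,3): turn L to W, flip to white, move to (4,2). |black|=4
Step 6: on WHITE (4,2): turn R to N, flip to black, move to (3,2). |black|=5
Step 7: on WHITE (3,2): turn R to E, flip to black, move to (3,3). |black|=6
Step 8: on WHITE (3,3): turn R to S, flip to black, move to (4,3). |black|=7
Step 9: on WHITE (4,3): turn R to W, flip to black, move to (4,2). |black|=8
Step 10: on BLACK (4,2): turn L to S, flip to white, move to (5,2). |black|=7
Step 11: on WHITE (5,2): turn R to W, flip to black, move to (5,1). |black|=8

Answer: BLACK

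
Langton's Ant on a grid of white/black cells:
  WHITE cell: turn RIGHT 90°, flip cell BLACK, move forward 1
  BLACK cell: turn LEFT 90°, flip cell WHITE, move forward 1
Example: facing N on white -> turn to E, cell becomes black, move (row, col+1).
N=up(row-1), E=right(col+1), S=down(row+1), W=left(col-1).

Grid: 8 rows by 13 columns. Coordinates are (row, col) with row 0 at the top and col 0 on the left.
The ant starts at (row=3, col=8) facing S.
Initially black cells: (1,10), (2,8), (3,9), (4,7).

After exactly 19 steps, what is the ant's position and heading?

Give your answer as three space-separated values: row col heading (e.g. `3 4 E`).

Step 1: on WHITE (3,8): turn R to W, flip to black, move to (3,7). |black|=5
Step 2: on WHITE (3,7): turn R to N, flip to black, move to (2,7). |black|=6
Step 3: on WHITE (2,7): turn R to E, flip to black, move to (2,8). |black|=7
Step 4: on BLACK (2,8): turn L to N, flip to white, move to (1,8). |black|=6
Step 5: on WHITE (1,8): turn R to E, flip to black, move to (1,9). |black|=7
Step 6: on WHITE (1,9): turn R to S, flip to black, move to (2,9). |black|=8
Step 7: on WHITE (2,9): turn R to W, flip to black, move to (2,8). |black|=9
Step 8: on WHITE (2,8): turn R to N, flip to black, move to (1,8). |black|=10
Step 9: on BLACK (1,8): turn L to W, flip to white, move to (1,7). |black|=9
Step 10: on WHITE (1,7): turn R to N, flip to black, move to (0,7). |black|=10
Step 11: on WHITE (0,7): turn R to E, flip to black, move to (0,8). |black|=11
Step 12: on WHITE (0,8): turn R to S, flip to black, move to (1,8). |black|=12
Step 13: on WHITE (1,8): turn R to W, flip to black, move to (1,7). |black|=13
Step 14: on BLACK (1,7): turn L to S, flip to white, move to (2,7). |black|=12
Step 15: on BLACK (2,7): turn L to E, flip to white, move to (2,8). |black|=11
Step 16: on BLACK (2,8): turn L to N, flip to white, move to (1,8). |black|=10
Step 17: on BLACK (1,8): turn L to W, flip to white, move to (1,7). |black|=9
Step 18: on WHITE (1,7): turn R to N, flip to black, move to (0,7). |black|=10
Step 19: on BLACK (0,7): turn L to W, flip to white, move to (0,6). |black|=9

Answer: 0 6 W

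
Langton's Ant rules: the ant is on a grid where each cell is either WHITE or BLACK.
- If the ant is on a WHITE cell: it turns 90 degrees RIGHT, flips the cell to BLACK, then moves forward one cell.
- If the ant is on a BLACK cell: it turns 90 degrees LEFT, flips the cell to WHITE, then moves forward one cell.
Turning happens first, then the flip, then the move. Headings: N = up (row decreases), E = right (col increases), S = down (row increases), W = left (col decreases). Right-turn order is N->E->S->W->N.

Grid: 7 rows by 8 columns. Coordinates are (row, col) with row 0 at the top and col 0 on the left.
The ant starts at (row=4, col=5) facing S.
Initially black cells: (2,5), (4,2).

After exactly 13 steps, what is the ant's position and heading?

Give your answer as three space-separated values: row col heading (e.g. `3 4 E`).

Answer: 4 6 W

Derivation:
Step 1: on WHITE (4,5): turn R to W, flip to black, move to (4,4). |black|=3
Step 2: on WHITE (4,4): turn R to N, flip to black, move to (3,4). |black|=4
Step 3: on WHITE (3,4): turn R to E, flip to black, move to (3,5). |black|=5
Step 4: on WHITE (3,5): turn R to S, flip to black, move to (4,5). |black|=6
Step 5: on BLACK (4,5): turn L to E, flip to white, move to (4,6). |black|=5
Step 6: on WHITE (4,6): turn R to S, flip to black, move to (5,6). |black|=6
Step 7: on WHITE (5,6): turn R to W, flip to black, move to (5,5). |black|=7
Step 8: on WHITE (5,5): turn R to N, flip to black, move to (4,5). |black|=8
Step 9: on WHITE (4,5): turn R to E, flip to black, move to (4,6). |black|=9
Step 10: on BLACK (4,6): turn L to N, flip to white, move to (3,6). |black|=8
Step 11: on WHITE (3,6): turn R to E, flip to black, move to (3,7). |black|=9
Step 12: on WHITE (3,7): turn R to S, flip to black, move to (4,7). |black|=10
Step 13: on WHITE (4,7): turn R to W, flip to black, move to (4,6). |black|=11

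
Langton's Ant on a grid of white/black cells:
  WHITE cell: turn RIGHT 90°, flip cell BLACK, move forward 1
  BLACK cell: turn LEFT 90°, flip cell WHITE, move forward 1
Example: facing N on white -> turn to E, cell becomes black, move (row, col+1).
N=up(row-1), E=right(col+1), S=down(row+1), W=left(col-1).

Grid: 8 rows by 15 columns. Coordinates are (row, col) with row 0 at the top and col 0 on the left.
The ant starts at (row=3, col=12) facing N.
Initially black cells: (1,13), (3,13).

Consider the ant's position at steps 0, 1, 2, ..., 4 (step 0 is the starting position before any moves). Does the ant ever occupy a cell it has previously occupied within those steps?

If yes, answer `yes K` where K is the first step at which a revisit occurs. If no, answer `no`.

Answer: no

Derivation:
Step 1: on WHITE (3,12): turn R to E, flip to black, move to (3,13). |black|=3 — new cell
Step 2: on BLACK (3,13): turn L to N, flip to white, move to (2,13). |black|=2 — new cell
Step 3: on WHITE (2,13): turn R to E, flip to black, move to (2,14). |black|=3 — new cell
Step 4: on WHITE (2,14): turn R to S, flip to black, move to (3,14). |black|=4 — new cell
No revisit within 4 steps.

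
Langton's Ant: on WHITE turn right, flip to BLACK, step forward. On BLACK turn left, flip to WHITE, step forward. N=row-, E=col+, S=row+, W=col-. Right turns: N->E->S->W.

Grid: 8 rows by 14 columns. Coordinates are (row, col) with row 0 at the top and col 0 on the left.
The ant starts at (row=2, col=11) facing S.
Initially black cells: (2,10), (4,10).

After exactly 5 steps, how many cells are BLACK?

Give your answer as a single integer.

Answer: 5

Derivation:
Step 1: on WHITE (2,11): turn R to W, flip to black, move to (2,10). |black|=3
Step 2: on BLACK (2,10): turn L to S, flip to white, move to (3,10). |black|=2
Step 3: on WHITE (3,10): turn R to W, flip to black, move to (3,9). |black|=3
Step 4: on WHITE (3,9): turn R to N, flip to black, move to (2,9). |black|=4
Step 5: on WHITE (2,9): turn R to E, flip to black, move to (2,10). |black|=5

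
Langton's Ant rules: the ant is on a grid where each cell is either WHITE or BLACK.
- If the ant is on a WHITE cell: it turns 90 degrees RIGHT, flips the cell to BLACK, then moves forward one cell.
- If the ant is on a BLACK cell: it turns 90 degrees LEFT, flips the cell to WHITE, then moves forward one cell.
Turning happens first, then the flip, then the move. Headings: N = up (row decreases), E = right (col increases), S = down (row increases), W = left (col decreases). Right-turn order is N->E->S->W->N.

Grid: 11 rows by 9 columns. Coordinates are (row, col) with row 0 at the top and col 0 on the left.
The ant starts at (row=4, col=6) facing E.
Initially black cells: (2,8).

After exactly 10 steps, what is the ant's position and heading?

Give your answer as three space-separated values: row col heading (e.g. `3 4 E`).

Step 1: on WHITE (4,6): turn R to S, flip to black, move to (5,6). |black|=2
Step 2: on WHITE (5,6): turn R to W, flip to black, move to (5,5). |black|=3
Step 3: on WHITE (5,5): turn R to N, flip to black, move to (4,5). |black|=4
Step 4: on WHITE (4,5): turn R to E, flip to black, move to (4,6). |black|=5
Step 5: on BLACK (4,6): turn L to N, flip to white, move to (3,6). |black|=4
Step 6: on WHITE (3,6): turn R to E, flip to black, move to (3,7). |black|=5
Step 7: on WHITE (3,7): turn R to S, flip to black, move to (4,7). |black|=6
Step 8: on WHITE (4,7): turn R to W, flip to black, move to (4,6). |black|=7
Step 9: on WHITE (4,6): turn R to N, flip to black, move to (3,6). |black|=8
Step 10: on BLACK (3,6): turn L to W, flip to white, move to (3,5). |black|=7

Answer: 3 5 W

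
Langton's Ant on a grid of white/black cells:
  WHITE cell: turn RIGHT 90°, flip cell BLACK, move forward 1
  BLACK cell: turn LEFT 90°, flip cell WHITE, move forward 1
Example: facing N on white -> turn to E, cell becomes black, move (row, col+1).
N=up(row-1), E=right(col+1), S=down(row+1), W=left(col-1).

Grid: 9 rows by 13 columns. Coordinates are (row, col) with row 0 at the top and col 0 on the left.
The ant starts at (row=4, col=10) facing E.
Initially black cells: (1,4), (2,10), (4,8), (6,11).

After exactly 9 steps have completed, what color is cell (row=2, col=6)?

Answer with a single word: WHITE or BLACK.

Step 1: on WHITE (4,10): turn R to S, flip to black, move to (5,10). |black|=5
Step 2: on WHITE (5,10): turn R to W, flip to black, move to (5,9). |black|=6
Step 3: on WHITE (5,9): turn R to N, flip to black, move to (4,9). |black|=7
Step 4: on WHITE (4,9): turn R to E, flip to black, move to (4,10). |black|=8
Step 5: on BLACK (4,10): turn L to N, flip to white, move to (3,10). |black|=7
Step 6: on WHITE (3,10): turn R to E, flip to black, move to (3,11). |black|=8
Step 7: on WHITE (3,11): turn R to S, flip to black, move to (4,11). |black|=9
Step 8: on WHITE (4,11): turn R to W, flip to black, move to (4,10). |black|=10
Step 9: on WHITE (4,10): turn R to N, flip to black, move to (3,10). |black|=11

Answer: WHITE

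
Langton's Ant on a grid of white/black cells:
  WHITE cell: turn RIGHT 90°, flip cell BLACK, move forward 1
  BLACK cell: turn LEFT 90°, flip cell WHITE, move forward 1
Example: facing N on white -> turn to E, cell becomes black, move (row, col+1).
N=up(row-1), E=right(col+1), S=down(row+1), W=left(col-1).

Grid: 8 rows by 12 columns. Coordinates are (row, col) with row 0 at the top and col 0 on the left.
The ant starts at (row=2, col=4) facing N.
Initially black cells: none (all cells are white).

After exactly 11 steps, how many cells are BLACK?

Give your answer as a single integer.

Answer: 7

Derivation:
Step 1: on WHITE (2,4): turn R to E, flip to black, move to (2,5). |black|=1
Step 2: on WHITE (2,5): turn R to S, flip to black, move to (3,5). |black|=2
Step 3: on WHITE (3,5): turn R to W, flip to black, move to (3,4). |black|=3
Step 4: on WHITE (3,4): turn R to N, flip to black, move to (2,4). |black|=4
Step 5: on BLACK (2,4): turn L to W, flip to white, move to (2,3). |black|=3
Step 6: on WHITE (2,3): turn R to N, flip to black, move to (1,3). |black|=4
Step 7: on WHITE (1,3): turn R to E, flip to black, move to (1,4). |black|=5
Step 8: on WHITE (1,4): turn R to S, flip to black, move to (2,4). |black|=6
Step 9: on WHITE (2,4): turn R to W, flip to black, move to (2,3). |black|=7
Step 10: on BLACK (2,3): turn L to S, flip to white, move to (3,3). |black|=6
Step 11: on WHITE (3,3): turn R to W, flip to black, move to (3,2). |black|=7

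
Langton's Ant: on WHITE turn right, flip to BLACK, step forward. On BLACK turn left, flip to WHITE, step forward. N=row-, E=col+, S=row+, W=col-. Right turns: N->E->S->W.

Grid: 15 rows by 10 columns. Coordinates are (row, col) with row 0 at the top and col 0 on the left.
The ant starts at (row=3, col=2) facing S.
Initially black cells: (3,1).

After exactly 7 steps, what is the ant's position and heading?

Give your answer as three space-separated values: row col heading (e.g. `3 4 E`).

Step 1: on WHITE (3,2): turn R to W, flip to black, move to (3,1). |black|=2
Step 2: on BLACK (3,1): turn L to S, flip to white, move to (4,1). |black|=1
Step 3: on WHITE (4,1): turn R to W, flip to black, move to (4,0). |black|=2
Step 4: on WHITE (4,0): turn R to N, flip to black, move to (3,0). |black|=3
Step 5: on WHITE (3,0): turn R to E, flip to black, move to (3,1). |black|=4
Step 6: on WHITE (3,1): turn R to S, flip to black, move to (4,1). |black|=5
Step 7: on BLACK (4,1): turn L to E, flip to white, move to (4,2). |black|=4

Answer: 4 2 E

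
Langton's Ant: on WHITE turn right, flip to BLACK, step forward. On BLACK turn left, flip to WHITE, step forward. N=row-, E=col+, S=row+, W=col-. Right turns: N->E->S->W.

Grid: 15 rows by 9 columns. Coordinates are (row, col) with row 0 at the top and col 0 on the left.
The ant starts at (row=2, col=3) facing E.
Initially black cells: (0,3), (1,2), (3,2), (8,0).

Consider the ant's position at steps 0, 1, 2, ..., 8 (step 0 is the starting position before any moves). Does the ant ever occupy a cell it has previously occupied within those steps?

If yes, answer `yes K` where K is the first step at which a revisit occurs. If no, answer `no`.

Step 1: on WHITE (2,3): turn R to S, flip to black, move to (3,3). |black|=5 — new cell
Step 2: on WHITE (3,3): turn R to W, flip to black, move to (3,2). |black|=6 — new cell
Step 3: on BLACK (3,2): turn L to S, flip to white, move to (4,2). |black|=5 — new cell
Step 4: on WHITE (4,2): turn R to W, flip to black, move to (4,1). |black|=6 — new cell
Step 5: on WHITE (4,1): turn R to N, flip to black, move to (3,1). |black|=7 — new cell
Step 6: on WHITE (3,1): turn R to E, flip to black, move to (3,2). |black|=8 — REVISIT

Answer: yes 6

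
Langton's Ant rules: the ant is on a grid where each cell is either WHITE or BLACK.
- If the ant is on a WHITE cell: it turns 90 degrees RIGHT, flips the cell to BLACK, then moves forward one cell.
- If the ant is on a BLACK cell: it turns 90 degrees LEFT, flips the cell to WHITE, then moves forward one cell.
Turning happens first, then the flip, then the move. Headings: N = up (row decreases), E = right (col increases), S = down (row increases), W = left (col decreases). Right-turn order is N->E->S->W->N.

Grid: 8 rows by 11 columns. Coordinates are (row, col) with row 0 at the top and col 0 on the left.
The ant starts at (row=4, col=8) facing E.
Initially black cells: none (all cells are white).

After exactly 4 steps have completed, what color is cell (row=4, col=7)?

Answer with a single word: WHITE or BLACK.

Answer: BLACK

Derivation:
Step 1: on WHITE (4,8): turn R to S, flip to black, move to (5,8). |black|=1
Step 2: on WHITE (5,8): turn R to W, flip to black, move to (5,7). |black|=2
Step 3: on WHITE (5,7): turn R to N, flip to black, move to (4,7). |black|=3
Step 4: on WHITE (4,7): turn R to E, flip to black, move to (4,8). |black|=4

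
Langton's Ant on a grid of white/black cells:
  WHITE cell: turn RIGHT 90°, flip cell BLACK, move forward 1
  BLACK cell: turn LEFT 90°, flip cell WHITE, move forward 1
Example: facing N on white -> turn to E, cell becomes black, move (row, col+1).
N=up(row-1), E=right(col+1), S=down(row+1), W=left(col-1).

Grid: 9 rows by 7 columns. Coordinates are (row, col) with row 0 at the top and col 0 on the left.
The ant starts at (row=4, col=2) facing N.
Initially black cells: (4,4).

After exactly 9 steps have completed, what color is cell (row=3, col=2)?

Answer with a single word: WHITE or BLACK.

Answer: BLACK

Derivation:
Step 1: on WHITE (4,2): turn R to E, flip to black, move to (4,3). |black|=2
Step 2: on WHITE (4,3): turn R to S, flip to black, move to (5,3). |black|=3
Step 3: on WHITE (5,3): turn R to W, flip to black, move to (5,2). |black|=4
Step 4: on WHITE (5,2): turn R to N, flip to black, move to (4,2). |black|=5
Step 5: on BLACK (4,2): turn L to W, flip to white, move to (4,1). |black|=4
Step 6: on WHITE (4,1): turn R to N, flip to black, move to (3,1). |black|=5
Step 7: on WHITE (3,1): turn R to E, flip to black, move to (3,2). |black|=6
Step 8: on WHITE (3,2): turn R to S, flip to black, move to (4,2). |black|=7
Step 9: on WHITE (4,2): turn R to W, flip to black, move to (4,1). |black|=8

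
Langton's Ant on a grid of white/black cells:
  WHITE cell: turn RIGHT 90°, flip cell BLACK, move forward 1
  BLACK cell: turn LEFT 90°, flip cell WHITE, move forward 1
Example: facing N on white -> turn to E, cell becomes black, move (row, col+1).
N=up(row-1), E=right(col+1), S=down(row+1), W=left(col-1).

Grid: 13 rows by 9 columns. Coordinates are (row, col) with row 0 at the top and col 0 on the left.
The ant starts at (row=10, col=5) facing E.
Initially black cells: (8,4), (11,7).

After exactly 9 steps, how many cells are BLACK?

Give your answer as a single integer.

Step 1: on WHITE (10,5): turn R to S, flip to black, move to (11,5). |black|=3
Step 2: on WHITE (11,5): turn R to W, flip to black, move to (11,4). |black|=4
Step 3: on WHITE (11,4): turn R to N, flip to black, move to (10,4). |black|=5
Step 4: on WHITE (10,4): turn R to E, flip to black, move to (10,5). |black|=6
Step 5: on BLACK (10,5): turn L to N, flip to white, move to (9,5). |black|=5
Step 6: on WHITE (9,5): turn R to E, flip to black, move to (9,6). |black|=6
Step 7: on WHITE (9,6): turn R to S, flip to black, move to (10,6). |black|=7
Step 8: on WHITE (10,6): turn R to W, flip to black, move to (10,5). |black|=8
Step 9: on WHITE (10,5): turn R to N, flip to black, move to (9,5). |black|=9

Answer: 9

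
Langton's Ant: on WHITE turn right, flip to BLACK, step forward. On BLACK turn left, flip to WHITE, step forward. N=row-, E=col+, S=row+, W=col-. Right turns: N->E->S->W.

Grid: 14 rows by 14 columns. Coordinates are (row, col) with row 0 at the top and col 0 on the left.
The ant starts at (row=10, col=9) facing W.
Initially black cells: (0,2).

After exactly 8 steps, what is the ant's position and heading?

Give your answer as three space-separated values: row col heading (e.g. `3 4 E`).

Step 1: on WHITE (10,9): turn R to N, flip to black, move to (9,9). |black|=2
Step 2: on WHITE (9,9): turn R to E, flip to black, move to (9,10). |black|=3
Step 3: on WHITE (9,10): turn R to S, flip to black, move to (10,10). |black|=4
Step 4: on WHITE (10,10): turn R to W, flip to black, move to (10,9). |black|=5
Step 5: on BLACK (10,9): turn L to S, flip to white, move to (11,9). |black|=4
Step 6: on WHITE (11,9): turn R to W, flip to black, move to (11,8). |black|=5
Step 7: on WHITE (11,8): turn R to N, flip to black, move to (10,8). |black|=6
Step 8: on WHITE (10,8): turn R to E, flip to black, move to (10,9). |black|=7

Answer: 10 9 E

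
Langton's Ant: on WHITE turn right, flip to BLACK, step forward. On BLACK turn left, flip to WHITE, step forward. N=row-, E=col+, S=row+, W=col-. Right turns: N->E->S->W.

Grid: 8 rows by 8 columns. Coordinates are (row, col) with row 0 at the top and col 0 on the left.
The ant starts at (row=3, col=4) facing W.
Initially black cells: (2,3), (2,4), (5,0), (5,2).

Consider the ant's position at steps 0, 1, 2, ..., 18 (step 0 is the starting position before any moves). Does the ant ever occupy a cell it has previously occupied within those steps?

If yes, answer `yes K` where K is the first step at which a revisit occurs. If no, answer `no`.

Step 1: on WHITE (3,4): turn R to N, flip to black, move to (2,4). |black|=5 — new cell
Step 2: on BLACK (2,4): turn L to W, flip to white, move to (2,3). |black|=4 — new cell
Step 3: on BLACK (2,3): turn L to S, flip to white, move to (3,3). |black|=3 — new cell
Step 4: on WHITE (3,3): turn R to W, flip to black, move to (3,2). |black|=4 — new cell
Step 5: on WHITE (3,2): turn R to N, flip to black, move to (2,2). |black|=5 — new cell
Step 6: on WHITE (2,2): turn R to E, flip to black, move to (2,3). |black|=6 — REVISIT

Answer: yes 6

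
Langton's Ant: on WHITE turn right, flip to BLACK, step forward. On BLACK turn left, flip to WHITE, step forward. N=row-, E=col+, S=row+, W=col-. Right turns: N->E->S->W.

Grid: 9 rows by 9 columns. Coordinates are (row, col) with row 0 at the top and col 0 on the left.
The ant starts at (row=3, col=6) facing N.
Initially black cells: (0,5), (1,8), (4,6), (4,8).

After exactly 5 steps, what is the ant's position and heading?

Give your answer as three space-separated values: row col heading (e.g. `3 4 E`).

Answer: 5 5 W

Derivation:
Step 1: on WHITE (3,6): turn R to E, flip to black, move to (3,7). |black|=5
Step 2: on WHITE (3,7): turn R to S, flip to black, move to (4,7). |black|=6
Step 3: on WHITE (4,7): turn R to W, flip to black, move to (4,6). |black|=7
Step 4: on BLACK (4,6): turn L to S, flip to white, move to (5,6). |black|=6
Step 5: on WHITE (5,6): turn R to W, flip to black, move to (5,5). |black|=7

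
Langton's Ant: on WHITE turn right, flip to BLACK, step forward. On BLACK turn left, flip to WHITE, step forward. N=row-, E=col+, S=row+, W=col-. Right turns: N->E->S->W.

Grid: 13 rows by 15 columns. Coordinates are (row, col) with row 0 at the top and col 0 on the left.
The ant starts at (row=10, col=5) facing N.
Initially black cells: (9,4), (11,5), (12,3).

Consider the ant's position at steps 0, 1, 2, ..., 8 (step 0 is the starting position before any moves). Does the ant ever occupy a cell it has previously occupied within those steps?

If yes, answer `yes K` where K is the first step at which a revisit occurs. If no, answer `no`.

Step 1: on WHITE (10,5): turn R to E, flip to black, move to (10,6). |black|=4 — new cell
Step 2: on WHITE (10,6): turn R to S, flip to black, move to (11,6). |black|=5 — new cell
Step 3: on WHITE (11,6): turn R to W, flip to black, move to (11,5). |black|=6 — new cell
Step 4: on BLACK (11,5): turn L to S, flip to white, move to (12,5). |black|=5 — new cell
Step 5: on WHITE (12,5): turn R to W, flip to black, move to (12,4). |black|=6 — new cell
Step 6: on WHITE (12,4): turn R to N, flip to black, move to (11,4). |black|=7 — new cell
Step 7: on WHITE (11,4): turn R to E, flip to black, move to (11,5). |black|=8 — REVISIT

Answer: yes 7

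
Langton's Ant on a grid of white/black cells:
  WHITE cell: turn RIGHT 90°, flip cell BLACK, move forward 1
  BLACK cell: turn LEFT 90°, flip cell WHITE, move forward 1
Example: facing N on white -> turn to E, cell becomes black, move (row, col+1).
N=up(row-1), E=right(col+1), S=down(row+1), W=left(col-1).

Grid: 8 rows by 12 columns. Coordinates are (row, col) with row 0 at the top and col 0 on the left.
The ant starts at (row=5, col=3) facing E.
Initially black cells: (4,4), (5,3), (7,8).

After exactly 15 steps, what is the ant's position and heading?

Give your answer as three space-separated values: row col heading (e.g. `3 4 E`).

Answer: 3 4 N

Derivation:
Step 1: on BLACK (5,3): turn L to N, flip to white, move to (4,3). |black|=2
Step 2: on WHITE (4,3): turn R to E, flip to black, move to (4,4). |black|=3
Step 3: on BLACK (4,4): turn L to N, flip to white, move to (3,4). |black|=2
Step 4: on WHITE (3,4): turn R to E, flip to black, move to (3,5). |black|=3
Step 5: on WHITE (3,5): turn R to S, flip to black, move to (4,5). |black|=4
Step 6: on WHITE (4,5): turn R to W, flip to black, move to (4,4). |black|=5
Step 7: on WHITE (4,4): turn R to N, flip to black, move to (3,4). |black|=6
Step 8: on BLACK (3,4): turn L to W, flip to white, move to (3,3). |black|=5
Step 9: on WHITE (3,3): turn R to N, flip to black, move to (2,3). |black|=6
Step 10: on WHITE (2,3): turn R to E, flip to black, move to (2,4). |black|=7
Step 11: on WHITE (2,4): turn R to S, flip to black, move to (3,4). |black|=8
Step 12: on WHITE (3,4): turn R to W, flip to black, move to (3,3). |black|=9
Step 13: on BLACK (3,3): turn L to S, flip to white, move to (4,3). |black|=8
Step 14: on BLACK (4,3): turn L to E, flip to white, move to (4,4). |black|=7
Step 15: on BLACK (4,4): turn L to N, flip to white, move to (3,4). |black|=6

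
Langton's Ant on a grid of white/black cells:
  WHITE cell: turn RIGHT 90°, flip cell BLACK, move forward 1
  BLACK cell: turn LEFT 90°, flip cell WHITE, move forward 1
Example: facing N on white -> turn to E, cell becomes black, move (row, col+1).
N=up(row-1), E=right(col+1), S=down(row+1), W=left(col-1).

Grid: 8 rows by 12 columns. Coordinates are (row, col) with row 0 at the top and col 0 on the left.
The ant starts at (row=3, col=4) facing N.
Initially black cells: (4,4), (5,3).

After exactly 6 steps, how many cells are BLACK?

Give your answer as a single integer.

Step 1: on WHITE (3,4): turn R to E, flip to black, move to (3,5). |black|=3
Step 2: on WHITE (3,5): turn R to S, flip to black, move to (4,5). |black|=4
Step 3: on WHITE (4,5): turn R to W, flip to black, move to (4,4). |black|=5
Step 4: on BLACK (4,4): turn L to S, flip to white, move to (5,4). |black|=4
Step 5: on WHITE (5,4): turn R to W, flip to black, move to (5,3). |black|=5
Step 6: on BLACK (5,3): turn L to S, flip to white, move to (6,3). |black|=4

Answer: 4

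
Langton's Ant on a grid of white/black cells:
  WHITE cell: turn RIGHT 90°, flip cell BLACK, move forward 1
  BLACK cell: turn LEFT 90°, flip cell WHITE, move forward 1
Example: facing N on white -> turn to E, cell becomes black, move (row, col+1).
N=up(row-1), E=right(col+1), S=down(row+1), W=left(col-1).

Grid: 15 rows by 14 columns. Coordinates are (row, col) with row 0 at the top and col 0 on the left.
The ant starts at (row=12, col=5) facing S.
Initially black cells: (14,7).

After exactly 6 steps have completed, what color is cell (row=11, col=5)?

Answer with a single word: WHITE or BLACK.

Step 1: on WHITE (12,5): turn R to W, flip to black, move to (12,4). |black|=2
Step 2: on WHITE (12,4): turn R to N, flip to black, move to (11,4). |black|=3
Step 3: on WHITE (11,4): turn R to E, flip to black, move to (11,5). |black|=4
Step 4: on WHITE (11,5): turn R to S, flip to black, move to (12,5). |black|=5
Step 5: on BLACK (12,5): turn L to E, flip to white, move to (12,6). |black|=4
Step 6: on WHITE (12,6): turn R to S, flip to black, move to (13,6). |black|=5

Answer: BLACK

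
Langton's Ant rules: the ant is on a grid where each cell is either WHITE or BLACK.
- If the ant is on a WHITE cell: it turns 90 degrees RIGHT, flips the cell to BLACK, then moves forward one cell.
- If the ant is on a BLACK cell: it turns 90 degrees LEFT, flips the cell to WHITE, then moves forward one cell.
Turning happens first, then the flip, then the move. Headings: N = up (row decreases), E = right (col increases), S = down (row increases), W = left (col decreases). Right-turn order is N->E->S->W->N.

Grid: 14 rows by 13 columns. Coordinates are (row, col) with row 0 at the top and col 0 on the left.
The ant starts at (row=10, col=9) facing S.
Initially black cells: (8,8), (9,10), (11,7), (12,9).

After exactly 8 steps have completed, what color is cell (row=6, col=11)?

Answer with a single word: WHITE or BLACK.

Answer: WHITE

Derivation:
Step 1: on WHITE (10,9): turn R to W, flip to black, move to (10,8). |black|=5
Step 2: on WHITE (10,8): turn R to N, flip to black, move to (9,8). |black|=6
Step 3: on WHITE (9,8): turn R to E, flip to black, move to (9,9). |black|=7
Step 4: on WHITE (9,9): turn R to S, flip to black, move to (10,9). |black|=8
Step 5: on BLACK (10,9): turn L to E, flip to white, move to (10,10). |black|=7
Step 6: on WHITE (10,10): turn R to S, flip to black, move to (11,10). |black|=8
Step 7: on WHITE (11,10): turn R to W, flip to black, move to (11,9). |black|=9
Step 8: on WHITE (11,9): turn R to N, flip to black, move to (10,9). |black|=10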